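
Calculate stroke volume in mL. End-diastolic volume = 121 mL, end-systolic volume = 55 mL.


SV = EDV - ESV
SV = 121 - 55
SV = 66 mL


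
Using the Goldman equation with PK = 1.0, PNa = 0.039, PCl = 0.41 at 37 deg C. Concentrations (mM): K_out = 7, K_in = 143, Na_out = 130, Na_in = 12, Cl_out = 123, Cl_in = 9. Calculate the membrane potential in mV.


Vm = (RT/F)*ln((PK*Ko + PNa*Nao + PCl*Cli)/(PK*Ki + PNa*Nai + PCl*Clo))
Numer = 15.76, Denom = 193.898
Vm = -67.08 mV


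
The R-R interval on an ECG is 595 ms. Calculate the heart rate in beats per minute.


HR = 60 / RR_interval(s)
RR = 595 ms = 0.595 s
HR = 60 / 0.595 = 100.8 bpm


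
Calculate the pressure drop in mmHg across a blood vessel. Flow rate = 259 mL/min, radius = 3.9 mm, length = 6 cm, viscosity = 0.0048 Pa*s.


dP = 8*mu*L*Q / (pi*r^4)
Q = 259 mL/min = 4.31667e-06 m^3/s
dP = 13.6843 Pa = 13.6843 / 133.322 mmHg = 0.1026 mmHg


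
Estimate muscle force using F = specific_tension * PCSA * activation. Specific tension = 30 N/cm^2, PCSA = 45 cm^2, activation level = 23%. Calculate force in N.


F = sigma * PCSA * activation
F = 30 * 45 * 0.23
F = 310.5 N


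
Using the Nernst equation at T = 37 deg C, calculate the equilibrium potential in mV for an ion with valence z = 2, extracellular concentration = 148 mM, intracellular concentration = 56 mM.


E = (RT/(zF)) * ln(C_out/C_in)
T = 37 + 273.15 = 310.15 K
E = (8.314 * 310.15 / (2 * 96485)) * ln(148/56)
E = 12.99 mV


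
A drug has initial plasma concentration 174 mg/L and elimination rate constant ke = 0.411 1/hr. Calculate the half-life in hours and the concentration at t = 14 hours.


t_half = ln(2) / ke = 0.693147 / 0.411 = 1.686 hr
C(t) = C0 * exp(-ke*t) = 174 * exp(-0.411*14)
C(14) = 0.5516 mg/L


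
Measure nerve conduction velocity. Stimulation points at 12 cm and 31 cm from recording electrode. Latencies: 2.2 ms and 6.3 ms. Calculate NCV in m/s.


Distance = (31 - 12) / 100 = 0.19 m
dt = (6.3 - 2.2) / 1000 = 0.0041 s
NCV = dist / dt = 46.34 m/s


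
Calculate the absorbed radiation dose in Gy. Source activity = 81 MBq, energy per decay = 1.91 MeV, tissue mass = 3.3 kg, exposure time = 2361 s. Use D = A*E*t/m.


A = 81 MBq = 8.1000e+07 Bq
E = 1.91 MeV = 3.05982e-13 J
D = A*E*t/m = 8.1000e+07*3.05982e-13*2361/3.3
D = 0.01773 Gy


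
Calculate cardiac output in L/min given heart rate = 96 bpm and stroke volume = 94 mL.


CO = HR * SV
CO = 96 * 94 / 1000
CO = 9.024 L/min


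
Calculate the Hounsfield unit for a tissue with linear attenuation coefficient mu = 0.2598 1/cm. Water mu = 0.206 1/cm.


HU = ((mu_tissue - mu_water) / mu_water) * 1000
HU = ((0.2598 - 0.206) / 0.206) * 1000
HU = 261.2


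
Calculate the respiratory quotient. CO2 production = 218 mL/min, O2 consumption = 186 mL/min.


RQ = VCO2 / VO2
RQ = 218 / 186
RQ = 1.172


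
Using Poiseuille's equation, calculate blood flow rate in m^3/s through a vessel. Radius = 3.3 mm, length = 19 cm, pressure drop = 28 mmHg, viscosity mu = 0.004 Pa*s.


Q = pi*r^4*dP / (8*mu*L)
r = 0.0033 m, L = 0.19 m
dP = 28 mmHg = 3733.016 Pa
Q = 2.2875e-04 m^3/s


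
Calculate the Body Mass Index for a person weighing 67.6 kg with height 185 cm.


BMI = weight / height^2
height = 185 cm = 1.85 m
BMI = 67.6 / 1.85^2
BMI = 19.75 kg/m^2


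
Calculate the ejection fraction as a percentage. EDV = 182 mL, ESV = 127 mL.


SV = EDV - ESV = 182 - 127 = 55 mL
EF = SV/EDV * 100 = 55/182 * 100
EF = 30.22%


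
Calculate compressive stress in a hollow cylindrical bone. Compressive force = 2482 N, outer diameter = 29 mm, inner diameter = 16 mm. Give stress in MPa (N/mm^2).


A = pi*(r_o^2 - r_i^2)
r_o = 14.5 mm, r_i = 8 mm
A = 459.458 mm^2
sigma = F/A = 2482 / 459.458
sigma = 5.402 MPa


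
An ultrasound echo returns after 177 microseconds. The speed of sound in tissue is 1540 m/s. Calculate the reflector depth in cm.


depth = c * t / 2
t = 177 us = 1.7700e-04 s
depth = 1540 * 1.7700e-04 / 2
depth = 0.13629 m = 13.629 cm


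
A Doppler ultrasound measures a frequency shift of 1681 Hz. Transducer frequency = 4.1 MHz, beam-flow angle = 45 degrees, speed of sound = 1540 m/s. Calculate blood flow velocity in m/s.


v = fd * c / (2 * f0 * cos(theta))
v = 1681 * 1540 / (2 * 4.1000e+06 * cos(45))
v = 0.4465 m/s


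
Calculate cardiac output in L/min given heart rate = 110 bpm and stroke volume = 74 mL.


CO = HR * SV
CO = 110 * 74 / 1000
CO = 8.14 L/min


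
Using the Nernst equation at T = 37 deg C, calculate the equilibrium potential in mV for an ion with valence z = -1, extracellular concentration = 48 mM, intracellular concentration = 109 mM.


E = (RT/(zF)) * ln(C_out/C_in)
T = 37 + 273.15 = 310.15 K
E = (8.314 * 310.15 / (-1 * 96485)) * ln(48/109)
E = 21.92 mV


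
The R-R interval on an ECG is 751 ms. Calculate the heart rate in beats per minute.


HR = 60 / RR_interval(s)
RR = 751 ms = 0.751 s
HR = 60 / 0.751 = 79.89 bpm


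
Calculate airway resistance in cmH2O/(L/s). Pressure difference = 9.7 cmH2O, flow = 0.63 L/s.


R = dP / flow
R = 9.7 / 0.63
R = 15.4 cmH2O/(L/s)


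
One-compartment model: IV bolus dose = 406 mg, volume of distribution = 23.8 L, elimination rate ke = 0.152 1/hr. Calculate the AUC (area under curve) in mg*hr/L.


C0 = Dose/Vd = 406/23.8 = 17.0588 mg/L
AUC = C0/ke = 17.0588/0.152
AUC = 112.2 mg*hr/L


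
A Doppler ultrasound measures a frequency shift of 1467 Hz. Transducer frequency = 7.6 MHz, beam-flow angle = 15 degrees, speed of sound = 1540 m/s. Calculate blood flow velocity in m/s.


v = fd * c / (2 * f0 * cos(theta))
v = 1467 * 1540 / (2 * 7.6000e+06 * cos(15))
v = 0.1539 m/s


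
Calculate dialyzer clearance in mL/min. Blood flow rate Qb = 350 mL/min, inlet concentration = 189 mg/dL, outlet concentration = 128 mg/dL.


K = Qb * (Cb_in - Cb_out) / Cb_in
K = 350 * (189 - 128) / 189
K = 113 mL/min


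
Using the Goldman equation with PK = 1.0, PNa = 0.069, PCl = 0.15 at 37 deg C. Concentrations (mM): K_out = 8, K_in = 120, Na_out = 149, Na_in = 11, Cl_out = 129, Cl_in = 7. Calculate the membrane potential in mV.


Vm = (RT/F)*ln((PK*Ko + PNa*Nao + PCl*Cli)/(PK*Ki + PNa*Nai + PCl*Clo))
Numer = 19.331, Denom = 140.109
Vm = -52.94 mV


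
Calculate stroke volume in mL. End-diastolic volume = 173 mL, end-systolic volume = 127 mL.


SV = EDV - ESV
SV = 173 - 127
SV = 46 mL


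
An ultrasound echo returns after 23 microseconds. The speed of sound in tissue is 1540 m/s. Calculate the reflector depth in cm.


depth = c * t / 2
t = 23 us = 2.3000e-05 s
depth = 1540 * 2.3000e-05 / 2
depth = 0.01771 m = 1.771 cm


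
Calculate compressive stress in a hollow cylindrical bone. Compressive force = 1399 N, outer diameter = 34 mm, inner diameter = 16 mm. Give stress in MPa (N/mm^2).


A = pi*(r_o^2 - r_i^2)
r_o = 17 mm, r_i = 8 mm
A = 706.858 mm^2
sigma = F/A = 1399 / 706.858
sigma = 1.979 MPa


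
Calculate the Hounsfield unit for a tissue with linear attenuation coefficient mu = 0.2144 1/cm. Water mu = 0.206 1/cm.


HU = ((mu_tissue - mu_water) / mu_water) * 1000
HU = ((0.2144 - 0.206) / 0.206) * 1000
HU = 40.78


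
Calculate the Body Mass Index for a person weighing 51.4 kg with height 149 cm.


BMI = weight / height^2
height = 149 cm = 1.49 m
BMI = 51.4 / 1.49^2
BMI = 23.15 kg/m^2


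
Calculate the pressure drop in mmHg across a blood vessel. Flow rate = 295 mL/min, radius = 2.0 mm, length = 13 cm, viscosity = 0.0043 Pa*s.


dP = 8*mu*L*Q / (pi*r^4)
Q = 295 mL/min = 4.91667e-06 m^3/s
dP = 437.424 Pa = 437.424 / 133.322 mmHg = 3.281 mmHg


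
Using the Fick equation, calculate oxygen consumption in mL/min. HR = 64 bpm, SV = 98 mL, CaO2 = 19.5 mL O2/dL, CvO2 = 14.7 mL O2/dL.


CO = HR*SV = 64*98/1000 = 6.272 L/min
a-v O2 diff = 19.5 - 14.7 = 4.8 mL/dL
VO2 = CO * (CaO2-CvO2) * 10 dL/L
VO2 = 6.272 * 4.8 * 10
VO2 = 301.1 mL/min


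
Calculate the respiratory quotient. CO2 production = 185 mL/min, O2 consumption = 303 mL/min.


RQ = VCO2 / VO2
RQ = 185 / 303
RQ = 0.6106


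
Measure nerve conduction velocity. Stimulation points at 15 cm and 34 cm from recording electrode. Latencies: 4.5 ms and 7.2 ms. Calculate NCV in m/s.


Distance = (34 - 15) / 100 = 0.19 m
dt = (7.2 - 4.5) / 1000 = 0.0027 s
NCV = dist / dt = 70.37 m/s


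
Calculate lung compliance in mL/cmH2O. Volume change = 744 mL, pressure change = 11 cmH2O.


C = dV / dP
C = 744 / 11
C = 67.64 mL/cmH2O


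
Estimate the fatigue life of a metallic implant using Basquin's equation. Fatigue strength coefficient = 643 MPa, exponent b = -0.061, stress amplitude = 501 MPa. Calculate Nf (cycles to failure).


sigma_a = sigma_f' * (2Nf)^b
2Nf = (sigma_a/sigma_f')^(1/b)
2Nf = (501/643)^(1/-0.061)
2Nf = 59.787529
Nf = 29.89


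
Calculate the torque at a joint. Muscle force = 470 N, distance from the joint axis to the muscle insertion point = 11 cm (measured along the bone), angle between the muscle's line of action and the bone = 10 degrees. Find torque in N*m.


Torque = F * d * sin(theta)   (moment arm = d*sin(theta))
d = 11 cm = 0.11 m
Torque = 470 * 0.11 * sin(10)
Torque = 8.978 N*m


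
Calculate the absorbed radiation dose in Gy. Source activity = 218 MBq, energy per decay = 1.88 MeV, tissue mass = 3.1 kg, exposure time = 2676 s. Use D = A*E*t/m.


A = 218 MBq = 2.1800e+08 Bq
E = 1.88 MeV = 3.01176e-13 J
D = A*E*t/m = 2.1800e+08*3.01176e-13*2676/3.1
D = 0.05668 Gy


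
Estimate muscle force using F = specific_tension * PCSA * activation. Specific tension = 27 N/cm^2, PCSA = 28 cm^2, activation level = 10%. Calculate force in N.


F = sigma * PCSA * activation
F = 27 * 28 * 0.1
F = 75.6 N


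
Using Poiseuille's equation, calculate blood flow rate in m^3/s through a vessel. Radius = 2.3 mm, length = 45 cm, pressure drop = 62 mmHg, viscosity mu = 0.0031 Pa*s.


Q = pi*r^4*dP / (8*mu*L)
r = 0.0023 m, L = 0.45 m
dP = 62 mmHg = 8265.964 Pa
Q = 6.5116e-05 m^3/s


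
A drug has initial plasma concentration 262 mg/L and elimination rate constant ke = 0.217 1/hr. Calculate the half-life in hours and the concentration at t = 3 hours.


t_half = ln(2) / ke = 0.693147 / 0.217 = 3.194 hr
C(t) = C0 * exp(-ke*t) = 262 * exp(-0.217*3)
C(3) = 136.6 mg/L


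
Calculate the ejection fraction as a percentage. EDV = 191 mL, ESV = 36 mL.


SV = EDV - ESV = 191 - 36 = 155 mL
EF = SV/EDV * 100 = 155/191 * 100
EF = 81.15%


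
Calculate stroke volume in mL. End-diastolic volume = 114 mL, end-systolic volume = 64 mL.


SV = EDV - ESV
SV = 114 - 64
SV = 50 mL


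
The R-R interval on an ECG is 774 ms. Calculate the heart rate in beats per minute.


HR = 60 / RR_interval(s)
RR = 774 ms = 0.774 s
HR = 60 / 0.774 = 77.52 bpm


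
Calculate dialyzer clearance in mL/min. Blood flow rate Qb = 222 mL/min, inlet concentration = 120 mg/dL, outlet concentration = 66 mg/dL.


K = Qb * (Cb_in - Cb_out) / Cb_in
K = 222 * (120 - 66) / 120
K = 99.9 mL/min


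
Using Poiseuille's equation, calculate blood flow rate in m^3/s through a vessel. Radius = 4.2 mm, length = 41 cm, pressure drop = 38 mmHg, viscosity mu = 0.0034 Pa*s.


Q = pi*r^4*dP / (8*mu*L)
r = 0.0042 m, L = 0.41 m
dP = 38 mmHg = 5066.236 Pa
Q = 4.4410e-04 m^3/s


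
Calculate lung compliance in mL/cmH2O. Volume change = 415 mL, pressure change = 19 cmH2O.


C = dV / dP
C = 415 / 19
C = 21.84 mL/cmH2O


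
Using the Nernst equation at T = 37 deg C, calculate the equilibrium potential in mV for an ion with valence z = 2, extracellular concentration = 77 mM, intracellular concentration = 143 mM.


E = (RT/(zF)) * ln(C_out/C_in)
T = 37 + 273.15 = 310.15 K
E = (8.314 * 310.15 / (2 * 96485)) * ln(77/143)
E = -8.272 mV


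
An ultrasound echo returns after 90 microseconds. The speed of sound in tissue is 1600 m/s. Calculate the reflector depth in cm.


depth = c * t / 2
t = 90 us = 9.0000e-05 s
depth = 1600 * 9.0000e-05 / 2
depth = 0.072 m = 7.2 cm


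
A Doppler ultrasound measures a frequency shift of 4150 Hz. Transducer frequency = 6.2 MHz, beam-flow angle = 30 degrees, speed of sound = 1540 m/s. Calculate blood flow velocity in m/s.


v = fd * c / (2 * f0 * cos(theta))
v = 4150 * 1540 / (2 * 6.2000e+06 * cos(30))
v = 0.5951 m/s


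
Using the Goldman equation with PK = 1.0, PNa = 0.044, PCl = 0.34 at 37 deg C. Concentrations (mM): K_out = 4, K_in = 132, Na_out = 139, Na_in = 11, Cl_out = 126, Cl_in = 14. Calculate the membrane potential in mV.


Vm = (RT/F)*ln((PK*Ko + PNa*Nao + PCl*Cli)/(PK*Ki + PNa*Nai + PCl*Clo))
Numer = 14.876, Denom = 175.324
Vm = -65.93 mV


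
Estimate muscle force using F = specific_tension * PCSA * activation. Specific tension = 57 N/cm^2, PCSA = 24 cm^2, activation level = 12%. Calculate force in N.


F = sigma * PCSA * activation
F = 57 * 24 * 0.12
F = 164.2 N


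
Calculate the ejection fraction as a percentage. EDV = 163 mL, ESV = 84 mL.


SV = EDV - ESV = 163 - 84 = 79 mL
EF = SV/EDV * 100 = 79/163 * 100
EF = 48.47%


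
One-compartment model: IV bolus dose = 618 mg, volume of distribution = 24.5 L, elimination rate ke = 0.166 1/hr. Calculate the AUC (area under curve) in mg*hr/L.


C0 = Dose/Vd = 618/24.5 = 25.2245 mg/L
AUC = C0/ke = 25.2245/0.166
AUC = 152 mg*hr/L


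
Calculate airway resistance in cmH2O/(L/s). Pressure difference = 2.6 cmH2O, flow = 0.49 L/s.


R = dP / flow
R = 2.6 / 0.49
R = 5.306 cmH2O/(L/s)


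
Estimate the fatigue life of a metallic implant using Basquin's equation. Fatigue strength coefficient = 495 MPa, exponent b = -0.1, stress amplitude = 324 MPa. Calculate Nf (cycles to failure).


sigma_a = sigma_f' * (2Nf)^b
2Nf = (sigma_a/sigma_f')^(1/b)
2Nf = (324/495)^(1/-0.1)
2Nf = 69.279044
Nf = 34.64


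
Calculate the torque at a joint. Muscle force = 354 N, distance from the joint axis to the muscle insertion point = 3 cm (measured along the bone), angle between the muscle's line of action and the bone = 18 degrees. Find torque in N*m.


Torque = F * d * sin(theta)   (moment arm = d*sin(theta))
d = 3 cm = 0.03 m
Torque = 354 * 0.03 * sin(18)
Torque = 3.282 N*m


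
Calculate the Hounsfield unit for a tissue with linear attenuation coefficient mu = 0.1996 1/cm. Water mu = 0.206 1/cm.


HU = ((mu_tissue - mu_water) / mu_water) * 1000
HU = ((0.1996 - 0.206) / 0.206) * 1000
HU = -31.07


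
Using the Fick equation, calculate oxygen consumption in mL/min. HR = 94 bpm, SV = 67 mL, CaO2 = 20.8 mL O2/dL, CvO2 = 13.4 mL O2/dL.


CO = HR*SV = 94*67/1000 = 6.298 L/min
a-v O2 diff = 20.8 - 13.4 = 7.4 mL/dL
VO2 = CO * (CaO2-CvO2) * 10 dL/L
VO2 = 6.298 * 7.4 * 10
VO2 = 466.1 mL/min


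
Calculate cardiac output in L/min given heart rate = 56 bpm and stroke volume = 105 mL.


CO = HR * SV
CO = 56 * 105 / 1000
CO = 5.88 L/min


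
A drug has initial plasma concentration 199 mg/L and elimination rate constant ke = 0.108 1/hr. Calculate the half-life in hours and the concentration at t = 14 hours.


t_half = ln(2) / ke = 0.693147 / 0.108 = 6.418 hr
C(t) = C0 * exp(-ke*t) = 199 * exp(-0.108*14)
C(14) = 43.87 mg/L


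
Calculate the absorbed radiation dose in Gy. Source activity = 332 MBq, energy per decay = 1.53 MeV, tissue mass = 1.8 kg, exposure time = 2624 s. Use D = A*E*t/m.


A = 332 MBq = 3.3200e+08 Bq
E = 1.53 MeV = 2.45106e-13 J
D = A*E*t/m = 3.3200e+08*2.45106e-13*2624/1.8
D = 0.1186 Gy


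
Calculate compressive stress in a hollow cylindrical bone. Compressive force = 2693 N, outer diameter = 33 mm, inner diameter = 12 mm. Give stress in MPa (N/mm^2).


A = pi*(r_o^2 - r_i^2)
r_o = 16.5 mm, r_i = 6 mm
A = 742.201 mm^2
sigma = F/A = 2693 / 742.201
sigma = 3.628 MPa


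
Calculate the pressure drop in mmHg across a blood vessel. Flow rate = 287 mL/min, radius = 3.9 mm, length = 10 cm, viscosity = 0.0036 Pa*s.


dP = 8*mu*L*Q / (pi*r^4)
Q = 287 mL/min = 4.78333e-06 m^3/s
dP = 18.9546 Pa = 18.9546 / 133.322 mmHg = 0.1422 mmHg


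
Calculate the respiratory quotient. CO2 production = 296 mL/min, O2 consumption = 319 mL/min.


RQ = VCO2 / VO2
RQ = 296 / 319
RQ = 0.9279


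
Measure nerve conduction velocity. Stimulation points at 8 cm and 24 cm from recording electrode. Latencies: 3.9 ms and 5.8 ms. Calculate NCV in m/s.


Distance = (24 - 8) / 100 = 0.16 m
dt = (5.8 - 3.9) / 1000 = 0.0019 s
NCV = dist / dt = 84.21 m/s


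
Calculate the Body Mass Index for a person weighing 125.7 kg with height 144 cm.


BMI = weight / height^2
height = 144 cm = 1.44 m
BMI = 125.7 / 1.44^2
BMI = 60.62 kg/m^2


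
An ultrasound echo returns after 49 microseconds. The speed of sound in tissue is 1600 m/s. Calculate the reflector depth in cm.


depth = c * t / 2
t = 49 us = 4.9000e-05 s
depth = 1600 * 4.9000e-05 / 2
depth = 0.0392 m = 3.92 cm


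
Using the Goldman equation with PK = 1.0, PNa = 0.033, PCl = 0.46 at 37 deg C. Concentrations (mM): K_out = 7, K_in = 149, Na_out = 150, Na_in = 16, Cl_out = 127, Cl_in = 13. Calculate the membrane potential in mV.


Vm = (RT/F)*ln((PK*Ko + PNa*Nao + PCl*Cli)/(PK*Ki + PNa*Nai + PCl*Clo))
Numer = 17.93, Denom = 207.948
Vm = -65.5 mV


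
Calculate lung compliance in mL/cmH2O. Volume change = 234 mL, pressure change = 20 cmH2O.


C = dV / dP
C = 234 / 20
C = 11.7 mL/cmH2O


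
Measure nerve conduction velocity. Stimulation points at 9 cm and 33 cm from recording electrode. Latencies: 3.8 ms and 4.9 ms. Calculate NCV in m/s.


Distance = (33 - 9) / 100 = 0.24 m
dt = (4.9 - 3.8) / 1000 = 0.0011 s
NCV = dist / dt = 218.2 m/s


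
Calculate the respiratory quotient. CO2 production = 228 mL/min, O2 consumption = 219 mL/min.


RQ = VCO2 / VO2
RQ = 228 / 219
RQ = 1.041


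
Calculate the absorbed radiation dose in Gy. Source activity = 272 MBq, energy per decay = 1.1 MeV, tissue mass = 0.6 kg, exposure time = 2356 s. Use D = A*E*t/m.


A = 272 MBq = 2.7200e+08 Bq
E = 1.1 MeV = 1.7622e-13 J
D = A*E*t/m = 2.7200e+08*1.7622e-13*2356/0.6
D = 0.1882 Gy


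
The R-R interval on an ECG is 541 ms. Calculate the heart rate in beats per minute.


HR = 60 / RR_interval(s)
RR = 541 ms = 0.541 s
HR = 60 / 0.541 = 110.9 bpm


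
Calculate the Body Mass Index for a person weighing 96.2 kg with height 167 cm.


BMI = weight / height^2
height = 167 cm = 1.67 m
BMI = 96.2 / 1.67^2
BMI = 34.49 kg/m^2


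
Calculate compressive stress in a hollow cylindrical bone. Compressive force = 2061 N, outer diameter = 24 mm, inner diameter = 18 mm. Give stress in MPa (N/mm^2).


A = pi*(r_o^2 - r_i^2)
r_o = 12 mm, r_i = 9 mm
A = 197.92 mm^2
sigma = F/A = 2061 / 197.92
sigma = 10.41 MPa


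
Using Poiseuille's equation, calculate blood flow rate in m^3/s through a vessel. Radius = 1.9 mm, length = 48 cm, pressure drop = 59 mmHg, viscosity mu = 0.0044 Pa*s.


Q = pi*r^4*dP / (8*mu*L)
r = 0.0019 m, L = 0.48 m
dP = 59 mmHg = 7865.998 Pa
Q = 1.9060e-05 m^3/s


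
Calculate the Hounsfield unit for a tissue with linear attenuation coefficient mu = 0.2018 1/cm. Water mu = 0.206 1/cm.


HU = ((mu_tissue - mu_water) / mu_water) * 1000
HU = ((0.2018 - 0.206) / 0.206) * 1000
HU = -20.39


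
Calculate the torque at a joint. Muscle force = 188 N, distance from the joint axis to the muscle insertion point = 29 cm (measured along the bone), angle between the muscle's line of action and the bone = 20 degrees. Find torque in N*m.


Torque = F * d * sin(theta)   (moment arm = d*sin(theta))
d = 29 cm = 0.29 m
Torque = 188 * 0.29 * sin(20)
Torque = 18.65 N*m


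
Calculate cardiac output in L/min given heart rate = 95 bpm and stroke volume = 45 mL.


CO = HR * SV
CO = 95 * 45 / 1000
CO = 4.275 L/min


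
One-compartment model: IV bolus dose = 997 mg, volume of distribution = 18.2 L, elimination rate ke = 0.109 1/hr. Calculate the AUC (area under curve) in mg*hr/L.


C0 = Dose/Vd = 997/18.2 = 54.7802 mg/L
AUC = C0/ke = 54.7802/0.109
AUC = 502.6 mg*hr/L


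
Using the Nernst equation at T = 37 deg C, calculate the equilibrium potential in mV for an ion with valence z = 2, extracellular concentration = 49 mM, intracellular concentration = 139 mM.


E = (RT/(zF)) * ln(C_out/C_in)
T = 37 + 273.15 = 310.15 K
E = (8.314 * 310.15 / (2 * 96485)) * ln(49/139)
E = -13.93 mV


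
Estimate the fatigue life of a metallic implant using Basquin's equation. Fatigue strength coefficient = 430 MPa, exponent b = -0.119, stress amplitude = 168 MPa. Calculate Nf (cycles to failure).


sigma_a = sigma_f' * (2Nf)^b
2Nf = (sigma_a/sigma_f')^(1/b)
2Nf = (168/430)^(1/-0.119)
2Nf = 2690.971
Nf = 1345


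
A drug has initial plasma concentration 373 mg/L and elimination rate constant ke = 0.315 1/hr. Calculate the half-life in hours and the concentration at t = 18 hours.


t_half = ln(2) / ke = 0.693147 / 0.315 = 2.2 hr
C(t) = C0 * exp(-ke*t) = 373 * exp(-0.315*18)
C(18) = 1.286 mg/L


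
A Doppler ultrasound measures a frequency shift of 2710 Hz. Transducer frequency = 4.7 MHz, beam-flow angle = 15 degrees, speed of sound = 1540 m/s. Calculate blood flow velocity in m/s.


v = fd * c / (2 * f0 * cos(theta))
v = 2710 * 1540 / (2 * 4.7000e+06 * cos(15))
v = 0.4596 m/s


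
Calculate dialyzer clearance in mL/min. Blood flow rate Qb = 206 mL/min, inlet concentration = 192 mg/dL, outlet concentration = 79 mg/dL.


K = Qb * (Cb_in - Cb_out) / Cb_in
K = 206 * (192 - 79) / 192
K = 121.2 mL/min


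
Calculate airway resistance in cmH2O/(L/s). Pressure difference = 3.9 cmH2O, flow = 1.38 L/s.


R = dP / flow
R = 3.9 / 1.38
R = 2.826 cmH2O/(L/s)


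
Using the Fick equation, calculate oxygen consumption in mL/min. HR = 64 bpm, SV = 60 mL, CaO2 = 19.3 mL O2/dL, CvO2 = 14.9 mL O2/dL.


CO = HR*SV = 64*60/1000 = 3.84 L/min
a-v O2 diff = 19.3 - 14.9 = 4.4 mL/dL
VO2 = CO * (CaO2-CvO2) * 10 dL/L
VO2 = 3.84 * 4.4 * 10
VO2 = 169 mL/min


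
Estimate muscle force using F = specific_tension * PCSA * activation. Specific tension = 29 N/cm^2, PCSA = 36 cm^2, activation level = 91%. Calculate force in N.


F = sigma * PCSA * activation
F = 29 * 36 * 0.91
F = 950 N


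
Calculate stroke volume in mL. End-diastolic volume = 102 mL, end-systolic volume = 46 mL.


SV = EDV - ESV
SV = 102 - 46
SV = 56 mL


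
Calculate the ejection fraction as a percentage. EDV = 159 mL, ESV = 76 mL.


SV = EDV - ESV = 159 - 76 = 83 mL
EF = SV/EDV * 100 = 83/159 * 100
EF = 52.2%


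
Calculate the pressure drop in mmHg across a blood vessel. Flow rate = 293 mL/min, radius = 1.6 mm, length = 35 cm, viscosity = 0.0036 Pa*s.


dP = 8*mu*L*Q / (pi*r^4)
Q = 293 mL/min = 4.88333e-06 m^3/s
dP = 2390.82 Pa = 2390.82 / 133.322 mmHg = 17.93 mmHg


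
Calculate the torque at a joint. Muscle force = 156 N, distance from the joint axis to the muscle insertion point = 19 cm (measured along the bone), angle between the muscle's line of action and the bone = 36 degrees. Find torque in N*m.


Torque = F * d * sin(theta)   (moment arm = d*sin(theta))
d = 19 cm = 0.19 m
Torque = 156 * 0.19 * sin(36)
Torque = 17.42 N*m


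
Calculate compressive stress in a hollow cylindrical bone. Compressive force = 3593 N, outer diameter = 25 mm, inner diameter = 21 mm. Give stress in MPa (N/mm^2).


A = pi*(r_o^2 - r_i^2)
r_o = 12.5 mm, r_i = 10.5 mm
A = 144.513 mm^2
sigma = F/A = 3593 / 144.513
sigma = 24.86 MPa


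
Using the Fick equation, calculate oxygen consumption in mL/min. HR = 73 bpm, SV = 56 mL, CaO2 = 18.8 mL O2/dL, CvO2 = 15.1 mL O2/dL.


CO = HR*SV = 73*56/1000 = 4.088 L/min
a-v O2 diff = 18.8 - 15.1 = 3.7 mL/dL
VO2 = CO * (CaO2-CvO2) * 10 dL/L
VO2 = 4.088 * 3.7 * 10
VO2 = 151.3 mL/min


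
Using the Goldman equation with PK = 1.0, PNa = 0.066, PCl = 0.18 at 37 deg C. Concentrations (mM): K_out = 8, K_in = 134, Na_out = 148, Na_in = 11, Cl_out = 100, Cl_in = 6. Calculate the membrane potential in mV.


Vm = (RT/F)*ln((PK*Ko + PNa*Nao + PCl*Cli)/(PK*Ki + PNa*Nai + PCl*Clo))
Numer = 18.848, Denom = 152.726
Vm = -55.92 mV


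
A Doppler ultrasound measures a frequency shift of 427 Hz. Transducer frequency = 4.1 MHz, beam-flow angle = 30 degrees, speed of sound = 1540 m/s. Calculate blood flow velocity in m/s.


v = fd * c / (2 * f0 * cos(theta))
v = 427 * 1540 / (2 * 4.1000e+06 * cos(30))
v = 0.0926 m/s


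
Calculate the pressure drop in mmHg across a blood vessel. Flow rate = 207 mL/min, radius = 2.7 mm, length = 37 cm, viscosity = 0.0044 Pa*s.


dP = 8*mu*L*Q / (pi*r^4)
Q = 207 mL/min = 3.45e-06 m^3/s
dP = 269.128 Pa = 269.128 / 133.322 mmHg = 2.019 mmHg


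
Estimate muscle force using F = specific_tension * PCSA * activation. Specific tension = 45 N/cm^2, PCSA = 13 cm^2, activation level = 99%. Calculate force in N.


F = sigma * PCSA * activation
F = 45 * 13 * 0.99
F = 579.1 N


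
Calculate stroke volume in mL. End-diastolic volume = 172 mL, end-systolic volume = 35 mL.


SV = EDV - ESV
SV = 172 - 35
SV = 137 mL


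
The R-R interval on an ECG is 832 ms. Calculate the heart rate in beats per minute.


HR = 60 / RR_interval(s)
RR = 832 ms = 0.832 s
HR = 60 / 0.832 = 72.12 bpm


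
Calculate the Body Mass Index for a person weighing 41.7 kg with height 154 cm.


BMI = weight / height^2
height = 154 cm = 1.54 m
BMI = 41.7 / 1.54^2
BMI = 17.58 kg/m^2


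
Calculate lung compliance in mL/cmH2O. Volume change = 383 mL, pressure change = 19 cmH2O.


C = dV / dP
C = 383 / 19
C = 20.16 mL/cmH2O


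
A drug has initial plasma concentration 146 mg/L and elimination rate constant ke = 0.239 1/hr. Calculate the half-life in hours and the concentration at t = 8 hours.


t_half = ln(2) / ke = 0.693147 / 0.239 = 2.9 hr
C(t) = C0 * exp(-ke*t) = 146 * exp(-0.239*8)
C(8) = 21.58 mg/L


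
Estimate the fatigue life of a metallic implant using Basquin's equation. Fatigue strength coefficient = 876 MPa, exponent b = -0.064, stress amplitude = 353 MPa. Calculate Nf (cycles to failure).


sigma_a = sigma_f' * (2Nf)^b
2Nf = (sigma_a/sigma_f')^(1/b)
2Nf = (353/876)^(1/-0.064)
2Nf = 1471115.9
Nf = 7.356e+05


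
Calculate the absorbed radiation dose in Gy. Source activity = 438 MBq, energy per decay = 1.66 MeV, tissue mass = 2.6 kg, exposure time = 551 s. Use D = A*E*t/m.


A = 438 MBq = 4.3800e+08 Bq
E = 1.66 MeV = 2.65932e-13 J
D = A*E*t/m = 4.3800e+08*2.65932e-13*551/2.6
D = 0.02468 Gy


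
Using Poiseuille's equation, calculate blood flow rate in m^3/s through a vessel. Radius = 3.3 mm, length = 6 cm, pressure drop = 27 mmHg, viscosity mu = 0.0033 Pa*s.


Q = pi*r^4*dP / (8*mu*L)
r = 0.0033 m, L = 0.06 m
dP = 27 mmHg = 3599.694 Pa
Q = 8.4667e-04 m^3/s


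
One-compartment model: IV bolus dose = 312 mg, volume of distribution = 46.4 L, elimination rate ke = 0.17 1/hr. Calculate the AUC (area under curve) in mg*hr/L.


C0 = Dose/Vd = 312/46.4 = 6.72414 mg/L
AUC = C0/ke = 6.72414/0.17
AUC = 39.55 mg*hr/L


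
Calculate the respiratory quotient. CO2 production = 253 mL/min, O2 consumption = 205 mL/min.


RQ = VCO2 / VO2
RQ = 253 / 205
RQ = 1.234


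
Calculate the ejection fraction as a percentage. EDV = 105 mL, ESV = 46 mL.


SV = EDV - ESV = 105 - 46 = 59 mL
EF = SV/EDV * 100 = 59/105 * 100
EF = 56.19%


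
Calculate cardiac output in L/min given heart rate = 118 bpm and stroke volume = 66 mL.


CO = HR * SV
CO = 118 * 66 / 1000
CO = 7.788 L/min


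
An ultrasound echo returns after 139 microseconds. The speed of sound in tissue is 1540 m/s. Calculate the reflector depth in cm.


depth = c * t / 2
t = 139 us = 1.3900e-04 s
depth = 1540 * 1.3900e-04 / 2
depth = 0.10703 m = 10.703 cm


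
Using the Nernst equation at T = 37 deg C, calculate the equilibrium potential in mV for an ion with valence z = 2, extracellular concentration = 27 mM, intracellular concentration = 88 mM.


E = (RT/(zF)) * ln(C_out/C_in)
T = 37 + 273.15 = 310.15 K
E = (8.314 * 310.15 / (2 * 96485)) * ln(27/88)
E = -15.79 mV


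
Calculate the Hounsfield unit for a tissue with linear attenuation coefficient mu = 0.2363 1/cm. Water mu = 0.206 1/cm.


HU = ((mu_tissue - mu_water) / mu_water) * 1000
HU = ((0.2363 - 0.206) / 0.206) * 1000
HU = 147.1


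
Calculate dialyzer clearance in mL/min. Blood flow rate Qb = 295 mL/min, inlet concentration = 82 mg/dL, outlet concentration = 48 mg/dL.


K = Qb * (Cb_in - Cb_out) / Cb_in
K = 295 * (82 - 48) / 82
K = 122.3 mL/min


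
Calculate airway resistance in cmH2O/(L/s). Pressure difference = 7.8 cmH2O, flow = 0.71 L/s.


R = dP / flow
R = 7.8 / 0.71
R = 10.99 cmH2O/(L/s)


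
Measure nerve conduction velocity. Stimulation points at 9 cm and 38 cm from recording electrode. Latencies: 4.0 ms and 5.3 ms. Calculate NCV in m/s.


Distance = (38 - 9) / 100 = 0.29 m
dt = (5.3 - 4.0) / 1000 = 0.0013 s
NCV = dist / dt = 223.1 m/s


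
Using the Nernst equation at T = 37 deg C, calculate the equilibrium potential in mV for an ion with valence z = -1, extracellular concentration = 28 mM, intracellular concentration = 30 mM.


E = (RT/(zF)) * ln(C_out/C_in)
T = 37 + 273.15 = 310.15 K
E = (8.314 * 310.15 / (-1 * 96485)) * ln(28/30)
E = 1.844 mV


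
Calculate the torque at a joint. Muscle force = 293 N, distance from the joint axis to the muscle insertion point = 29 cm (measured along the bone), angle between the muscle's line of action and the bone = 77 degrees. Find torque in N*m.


Torque = F * d * sin(theta)   (moment arm = d*sin(theta))
d = 29 cm = 0.29 m
Torque = 293 * 0.29 * sin(77)
Torque = 82.79 N*m


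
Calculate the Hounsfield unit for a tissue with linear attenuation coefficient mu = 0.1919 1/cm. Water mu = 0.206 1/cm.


HU = ((mu_tissue - mu_water) / mu_water) * 1000
HU = ((0.1919 - 0.206) / 0.206) * 1000
HU = -68.45


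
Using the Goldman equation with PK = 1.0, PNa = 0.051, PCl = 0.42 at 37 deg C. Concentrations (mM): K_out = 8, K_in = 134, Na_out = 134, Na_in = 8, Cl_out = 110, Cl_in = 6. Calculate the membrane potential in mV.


Vm = (RT/F)*ln((PK*Ko + PNa*Nao + PCl*Cli)/(PK*Ki + PNa*Nai + PCl*Clo))
Numer = 17.354, Denom = 180.608
Vm = -62.6 mV


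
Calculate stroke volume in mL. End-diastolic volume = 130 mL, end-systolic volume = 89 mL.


SV = EDV - ESV
SV = 130 - 89
SV = 41 mL


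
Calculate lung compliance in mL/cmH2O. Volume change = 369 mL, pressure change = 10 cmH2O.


C = dV / dP
C = 369 / 10
C = 36.9 mL/cmH2O


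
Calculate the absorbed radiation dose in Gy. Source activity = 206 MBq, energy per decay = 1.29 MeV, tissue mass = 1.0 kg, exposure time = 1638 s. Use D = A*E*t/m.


A = 206 MBq = 2.0600e+08 Bq
E = 1.29 MeV = 2.06658e-13 J
D = A*E*t/m = 2.0600e+08*2.06658e-13*1638/1.0
D = 0.06973 Gy


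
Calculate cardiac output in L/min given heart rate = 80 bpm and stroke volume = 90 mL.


CO = HR * SV
CO = 80 * 90 / 1000
CO = 7.2 L/min


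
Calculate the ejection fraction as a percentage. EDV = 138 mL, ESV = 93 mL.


SV = EDV - ESV = 138 - 93 = 45 mL
EF = SV/EDV * 100 = 45/138 * 100
EF = 32.61%


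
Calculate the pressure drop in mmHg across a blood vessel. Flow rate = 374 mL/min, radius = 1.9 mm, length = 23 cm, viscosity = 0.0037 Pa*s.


dP = 8*mu*L*Q / (pi*r^4)
Q = 374 mL/min = 6.23333e-06 m^3/s
dP = 1036.51 Pa = 1036.51 / 133.322 mmHg = 7.774 mmHg


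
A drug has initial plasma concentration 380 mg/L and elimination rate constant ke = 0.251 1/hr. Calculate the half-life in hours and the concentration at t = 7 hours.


t_half = ln(2) / ke = 0.693147 / 0.251 = 2.762 hr
C(t) = C0 * exp(-ke*t) = 380 * exp(-0.251*7)
C(7) = 65.57 mg/L


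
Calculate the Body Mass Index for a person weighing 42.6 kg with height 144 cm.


BMI = weight / height^2
height = 144 cm = 1.44 m
BMI = 42.6 / 1.44^2
BMI = 20.54 kg/m^2


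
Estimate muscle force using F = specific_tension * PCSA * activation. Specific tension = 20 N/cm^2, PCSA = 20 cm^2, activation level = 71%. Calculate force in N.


F = sigma * PCSA * activation
F = 20 * 20 * 0.71
F = 284 N


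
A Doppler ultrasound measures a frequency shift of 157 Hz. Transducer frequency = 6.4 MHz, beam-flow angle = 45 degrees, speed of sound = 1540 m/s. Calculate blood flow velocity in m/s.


v = fd * c / (2 * f0 * cos(theta))
v = 157 * 1540 / (2 * 6.4000e+06 * cos(45))
v = 0.02671 m/s


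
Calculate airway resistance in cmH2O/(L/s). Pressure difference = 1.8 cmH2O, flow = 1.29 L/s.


R = dP / flow
R = 1.8 / 1.29
R = 1.395 cmH2O/(L/s)


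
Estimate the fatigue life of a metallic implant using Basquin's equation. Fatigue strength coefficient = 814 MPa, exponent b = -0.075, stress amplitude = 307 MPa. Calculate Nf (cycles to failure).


sigma_a = sigma_f' * (2Nf)^b
2Nf = (sigma_a/sigma_f')^(1/b)
2Nf = (307/814)^(1/-0.075)
2Nf = 443078.21
Nf = 2.215e+05


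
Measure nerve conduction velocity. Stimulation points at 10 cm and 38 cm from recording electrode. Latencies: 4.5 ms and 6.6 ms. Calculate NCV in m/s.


Distance = (38 - 10) / 100 = 0.28 m
dt = (6.6 - 4.5) / 1000 = 0.0021 s
NCV = dist / dt = 133.3 m/s


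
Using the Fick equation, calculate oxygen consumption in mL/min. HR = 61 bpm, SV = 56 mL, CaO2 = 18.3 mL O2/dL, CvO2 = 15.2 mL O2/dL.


CO = HR*SV = 61*56/1000 = 3.416 L/min
a-v O2 diff = 18.3 - 15.2 = 3.1 mL/dL
VO2 = CO * (CaO2-CvO2) * 10 dL/L
VO2 = 3.416 * 3.1 * 10
VO2 = 105.9 mL/min


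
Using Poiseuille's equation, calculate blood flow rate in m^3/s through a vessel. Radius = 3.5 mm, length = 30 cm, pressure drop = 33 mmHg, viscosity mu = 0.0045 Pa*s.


Q = pi*r^4*dP / (8*mu*L)
r = 0.0035 m, L = 0.3 m
dP = 33 mmHg = 4399.626 Pa
Q = 1.9205e-04 m^3/s


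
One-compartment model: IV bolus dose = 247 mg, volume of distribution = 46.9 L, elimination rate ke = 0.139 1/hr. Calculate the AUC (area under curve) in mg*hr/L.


C0 = Dose/Vd = 247/46.9 = 5.26652 mg/L
AUC = C0/ke = 5.26652/0.139
AUC = 37.89 mg*hr/L


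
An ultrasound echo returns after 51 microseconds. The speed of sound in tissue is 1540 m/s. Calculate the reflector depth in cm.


depth = c * t / 2
t = 51 us = 5.1000e-05 s
depth = 1540 * 5.1000e-05 / 2
depth = 0.03927 m = 3.927 cm


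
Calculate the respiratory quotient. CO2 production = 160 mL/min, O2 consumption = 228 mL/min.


RQ = VCO2 / VO2
RQ = 160 / 228
RQ = 0.7018


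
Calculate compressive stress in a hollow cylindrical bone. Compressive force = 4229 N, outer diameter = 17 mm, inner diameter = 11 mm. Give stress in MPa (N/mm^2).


A = pi*(r_o^2 - r_i^2)
r_o = 8.5 mm, r_i = 5.5 mm
A = 131.947 mm^2
sigma = F/A = 4229 / 131.947
sigma = 32.05 MPa


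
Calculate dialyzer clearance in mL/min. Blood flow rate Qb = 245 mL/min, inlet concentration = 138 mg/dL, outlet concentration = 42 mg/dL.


K = Qb * (Cb_in - Cb_out) / Cb_in
K = 245 * (138 - 42) / 138
K = 170.4 mL/min


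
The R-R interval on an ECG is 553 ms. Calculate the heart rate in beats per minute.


HR = 60 / RR_interval(s)
RR = 553 ms = 0.553 s
HR = 60 / 0.553 = 108.5 bpm


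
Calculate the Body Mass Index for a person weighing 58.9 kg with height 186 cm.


BMI = weight / height^2
height = 186 cm = 1.86 m
BMI = 58.9 / 1.86^2
BMI = 17.03 kg/m^2


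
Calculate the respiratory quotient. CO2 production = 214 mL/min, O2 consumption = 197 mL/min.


RQ = VCO2 / VO2
RQ = 214 / 197
RQ = 1.086


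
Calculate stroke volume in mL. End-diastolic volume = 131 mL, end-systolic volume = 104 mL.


SV = EDV - ESV
SV = 131 - 104
SV = 27 mL


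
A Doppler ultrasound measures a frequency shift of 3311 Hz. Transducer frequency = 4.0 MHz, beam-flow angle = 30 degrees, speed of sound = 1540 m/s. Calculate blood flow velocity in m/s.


v = fd * c / (2 * f0 * cos(theta))
v = 3311 * 1540 / (2 * 4.0000e+06 * cos(30))
v = 0.736 m/s


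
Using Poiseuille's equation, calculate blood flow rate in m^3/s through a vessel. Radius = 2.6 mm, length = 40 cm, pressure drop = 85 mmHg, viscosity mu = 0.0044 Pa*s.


Q = pi*r^4*dP / (8*mu*L)
r = 0.0026 m, L = 0.4 m
dP = 85 mmHg = 11332.37 Pa
Q = 1.1555e-04 m^3/s


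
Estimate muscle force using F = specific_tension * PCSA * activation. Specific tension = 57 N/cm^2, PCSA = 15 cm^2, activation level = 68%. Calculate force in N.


F = sigma * PCSA * activation
F = 57 * 15 * 0.68
F = 581.4 N


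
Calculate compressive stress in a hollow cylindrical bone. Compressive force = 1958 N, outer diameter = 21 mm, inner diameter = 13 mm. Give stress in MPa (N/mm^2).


A = pi*(r_o^2 - r_i^2)
r_o = 10.5 mm, r_i = 6.5 mm
A = 213.628 mm^2
sigma = F/A = 1958 / 213.628
sigma = 9.165 MPa


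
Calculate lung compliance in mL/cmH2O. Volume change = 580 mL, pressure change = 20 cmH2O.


C = dV / dP
C = 580 / 20
C = 29 mL/cmH2O


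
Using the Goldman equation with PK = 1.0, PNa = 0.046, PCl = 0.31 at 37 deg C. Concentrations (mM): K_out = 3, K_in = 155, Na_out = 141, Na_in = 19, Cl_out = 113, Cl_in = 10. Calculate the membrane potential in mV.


Vm = (RT/F)*ln((PK*Ko + PNa*Nao + PCl*Cli)/(PK*Ki + PNa*Nai + PCl*Clo))
Numer = 12.586, Denom = 190.904
Vm = -72.67 mV


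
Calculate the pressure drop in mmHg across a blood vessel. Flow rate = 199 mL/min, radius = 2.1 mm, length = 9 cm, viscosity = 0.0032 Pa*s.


dP = 8*mu*L*Q / (pi*r^4)
Q = 199 mL/min = 3.31667e-06 m^3/s
dP = 125.071 Pa = 125.071 / 133.322 mmHg = 0.9381 mmHg


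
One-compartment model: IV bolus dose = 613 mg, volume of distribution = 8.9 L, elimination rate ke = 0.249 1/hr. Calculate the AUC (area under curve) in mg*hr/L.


C0 = Dose/Vd = 613/8.9 = 68.8764 mg/L
AUC = C0/ke = 68.8764/0.249
AUC = 276.6 mg*hr/L


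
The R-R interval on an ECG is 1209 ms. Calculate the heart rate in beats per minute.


HR = 60 / RR_interval(s)
RR = 1209 ms = 1.209 s
HR = 60 / 1.209 = 49.63 bpm


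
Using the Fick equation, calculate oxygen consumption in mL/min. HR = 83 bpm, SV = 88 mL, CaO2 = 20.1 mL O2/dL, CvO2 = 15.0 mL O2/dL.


CO = HR*SV = 83*88/1000 = 7.304 L/min
a-v O2 diff = 20.1 - 15.0 = 5.1 mL/dL
VO2 = CO * (CaO2-CvO2) * 10 dL/L
VO2 = 7.304 * 5.1 * 10
VO2 = 372.5 mL/min


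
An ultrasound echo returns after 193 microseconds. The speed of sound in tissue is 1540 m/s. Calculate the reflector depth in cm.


depth = c * t / 2
t = 193 us = 1.9300e-04 s
depth = 1540 * 1.9300e-04 / 2
depth = 0.14861 m = 14.861 cm


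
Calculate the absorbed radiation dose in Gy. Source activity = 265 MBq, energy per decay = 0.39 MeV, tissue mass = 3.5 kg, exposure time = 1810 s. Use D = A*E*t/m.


A = 265 MBq = 2.6500e+08 Bq
E = 0.39 MeV = 6.2478e-14 J
D = A*E*t/m = 2.6500e+08*6.2478e-14*1810/3.5
D = 0.008562 Gy


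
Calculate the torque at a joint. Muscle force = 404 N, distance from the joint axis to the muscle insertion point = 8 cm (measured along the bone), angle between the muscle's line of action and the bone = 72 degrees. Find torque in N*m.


Torque = F * d * sin(theta)   (moment arm = d*sin(theta))
d = 8 cm = 0.08 m
Torque = 404 * 0.08 * sin(72)
Torque = 30.74 N*m


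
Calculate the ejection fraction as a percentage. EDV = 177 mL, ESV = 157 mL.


SV = EDV - ESV = 177 - 157 = 20 mL
EF = SV/EDV * 100 = 20/177 * 100
EF = 11.3%


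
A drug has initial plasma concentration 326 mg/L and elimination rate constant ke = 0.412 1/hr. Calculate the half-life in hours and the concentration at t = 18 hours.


t_half = ln(2) / ke = 0.693147 / 0.412 = 1.682 hr
C(t) = C0 * exp(-ke*t) = 326 * exp(-0.412*18)
C(18) = 0.1961 mg/L


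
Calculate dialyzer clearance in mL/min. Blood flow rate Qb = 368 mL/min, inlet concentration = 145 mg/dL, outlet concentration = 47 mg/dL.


K = Qb * (Cb_in - Cb_out) / Cb_in
K = 368 * (145 - 47) / 145
K = 248.7 mL/min


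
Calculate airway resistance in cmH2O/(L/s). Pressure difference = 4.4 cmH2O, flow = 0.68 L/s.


R = dP / flow
R = 4.4 / 0.68
R = 6.471 cmH2O/(L/s)


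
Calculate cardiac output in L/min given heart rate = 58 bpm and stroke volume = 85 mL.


CO = HR * SV
CO = 58 * 85 / 1000
CO = 4.93 L/min
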